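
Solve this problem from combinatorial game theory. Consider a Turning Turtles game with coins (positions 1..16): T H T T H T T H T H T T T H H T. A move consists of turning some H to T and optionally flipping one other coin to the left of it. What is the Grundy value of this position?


Coins: T H T T H T T H T H T T T H H T
Key fact: a single head at position k behaves exactly like a Nim heap of size k (turning it to T and optionally flipping a coin at j < k corresponds to moving the heap from k to j, or to 0), and heads combine as a disjunctive sum (two heads at the same place would cancel, matching j XOR j = 0). So the Nim-value is the XOR of the 1-indexed positions of the heads.
Face-up positions (1-indexed): [2, 5, 8, 10, 14, 15]
XOR 0 with 2: 0 XOR 2 = 2
XOR 2 with 5: 2 XOR 5 = 7
XOR 7 with 8: 7 XOR 8 = 15
XOR 15 with 10: 15 XOR 10 = 5
XOR 5 with 14: 5 XOR 14 = 11
XOR 11 with 15: 11 XOR 15 = 4
Nim-value = 4

4


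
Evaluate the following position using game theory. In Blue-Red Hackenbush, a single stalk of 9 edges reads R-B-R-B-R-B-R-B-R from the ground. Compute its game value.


Edges (from ground): R-B-R-B-R-B-R-B-R
By Berlekamp's sign-expansion rule, a Blue-Red Hackenbush stalk has the value of the surreal number whose sign sequence is the edge sequence with B -> + and R -> -.
Sign sequence: -+-+-+-+-
Trace the sign expansion in the surreal number tree, starting from 0:
Edge 1: R (sign -) -> bounds (-inf, 0), value = -1
Edge 2: B (sign +) -> bounds (-1, 0), value = -1/2
Edge 3: R (sign -) -> bounds (-1, -1/2), value = -3/4
Edge 4: B (sign +) -> bounds (-3/4, -1/2), value = -5/8
Edge 5: R (sign -) -> bounds (-3/4, -5/8), value = -11/16
Edge 6: B (sign +) -> bounds (-11/16, -5/8), value = -21/32
Edge 7: R (sign -) -> bounds (-11/16, -21/32), value = -43/64
Edge 8: B (sign +) -> bounds (-43/64, -21/32), value = -85/128
Edge 9: R (sign -) -> bounds (-43/64, -85/128), value = -171/256
Game value = -171/256

-171/256


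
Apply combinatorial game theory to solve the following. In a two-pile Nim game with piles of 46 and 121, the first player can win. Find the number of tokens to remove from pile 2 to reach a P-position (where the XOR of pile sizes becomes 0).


Piles: 46 and 121
Current XOR: 46 XOR 121 = 87 (non-zero, so this is an N-position).
To make the XOR zero, we need to find a move that balances the piles.
For pile 2 (size 121): target = 121 XOR 87 = 46
We reduce pile 2 from 121 to 46.
Tokens removed: 121 - 46 = 75
Verification: 46 XOR 46 = 0

75


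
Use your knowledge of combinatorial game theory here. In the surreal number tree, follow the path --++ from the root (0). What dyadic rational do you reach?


Sign expansion: --++
Rule: track bounds (lo, hi), initially (-inf, +inf). On '+', the current value becomes lo and we move to the simplest number in (value, hi): value + 1 if hi = +inf, otherwise the midpoint (value + hi)/2. On '-', the current value becomes hi and we move to value - 1 if lo = -inf, otherwise the midpoint (lo + value)/2.
Start at 0.
Step 1: sign = -, move left. Bounds: (-inf, 0). Value = -1
Step 2: sign = -, move left. Bounds: (-inf, -1). Value = -2
Step 3: sign = +, move right. Bounds: (-2, -1). Value = -3/2
Step 4: sign = +, move right. Bounds: (-3/2, -1). Value = -5/4
The surreal number with sign expansion --++ is -5/4.

-5/4


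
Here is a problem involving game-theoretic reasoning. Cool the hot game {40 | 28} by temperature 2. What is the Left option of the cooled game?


Original game: {40 | 28} (a switch {a | b} with a > b).
Cooling by t (for t below the temperature (a - b)/2 = 6) taxes each move by t: {a | b} cooled by t is {a - t | b + t}.
Cooling amount: t = 2
Cooled Left option: 40 - 2 = 38
Cooled Right option: 28 + 2 = 30
Cooled game: {38 | 30}
Left option = 38

38


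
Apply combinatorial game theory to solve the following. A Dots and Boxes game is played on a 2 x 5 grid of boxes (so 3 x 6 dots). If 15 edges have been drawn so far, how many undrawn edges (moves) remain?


Grid: 2 x 5 boxes, i.e. 3 rows and 6 columns of dots.
Horizontal edges: (rows + 1) * cols = 3 * 5 = 15
Vertical edges: rows * (cols + 1) = 2 * 6 = 12
Total edges: 15 + 12 = 27
Edges drawn: 15
Remaining: 27 - 15 = 12

12


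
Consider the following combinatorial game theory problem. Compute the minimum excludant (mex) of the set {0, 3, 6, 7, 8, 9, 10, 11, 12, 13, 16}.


Set = {0, 3, 6, 7, 8, 9, 10, 11, 12, 13, 16}
0 is in the set.
1 is NOT in the set. This is the mex.
mex = 1

1


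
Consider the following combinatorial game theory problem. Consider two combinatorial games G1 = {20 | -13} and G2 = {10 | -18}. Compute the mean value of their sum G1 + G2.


G1 = {20 | -13}, G2 = {10 | -18}
Each is a switch {a | b} with numbers a > b; its mean value is (a + b)/2, and mean value is additive over game sums: m(G1 + G2) = m(G1) + m(G2).
Mean of G1 = (20 + (-13))/2 = 7/2 = 7/2
Mean of G2 = (10 + (-18))/2 = -8/2 = -4
Mean of G1 + G2 = 7/2 + -4 = -1/2

-1/2


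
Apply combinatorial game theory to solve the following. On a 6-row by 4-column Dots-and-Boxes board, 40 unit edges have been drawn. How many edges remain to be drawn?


Grid: 6 x 4 boxes, i.e. 7 rows and 5 columns of dots.
Horizontal edges: (rows + 1) * cols = 7 * 4 = 28
Vertical edges: rows * (cols + 1) = 6 * 5 = 30
Total edges: 28 + 30 = 58
Edges drawn: 40
Remaining: 58 - 40 = 18

18


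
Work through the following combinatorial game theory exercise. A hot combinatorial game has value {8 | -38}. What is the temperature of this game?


The game is {8 | -38}, a switch {a | b} with numbers a > b.
Cooling {a | b} by t gives {a - t | b + t}, which stops being hot when a - t = b + t, i.e. at t = (a - b)/2. So the temperature of a switch is (a - b)/2.
Temperature = (Left option - Right option) / 2
= (8 - (-38)) / 2
= 46 / 2
= 23

23


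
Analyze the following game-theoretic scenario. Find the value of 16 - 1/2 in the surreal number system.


x = 16, y = 1/2
Converting to common denominator: 2
x = 32/2, y = 1/2
x - y = 16 - 1/2 = 31/2

31/2


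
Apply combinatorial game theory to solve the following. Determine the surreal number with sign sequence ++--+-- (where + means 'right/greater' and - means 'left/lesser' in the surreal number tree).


Sign expansion: ++--+--
Rule: track bounds (lo, hi), initially (-inf, +inf). On '+', the current value becomes lo and we move to the simplest number in (value, hi): value + 1 if hi = +inf, otherwise the midpoint (value + hi)/2. On '-', the current value becomes hi and we move to value - 1 if lo = -inf, otherwise the midpoint (lo + value)/2.
Start at 0.
Step 1: sign = +, move right. Bounds: (0, +inf). Value = 1
Step 2: sign = +, move right. Bounds: (1, +inf). Value = 2
Step 3: sign = -, move left. Bounds: (1, 2). Value = 3/2
Step 4: sign = -, move left. Bounds: (1, 3/2). Value = 5/4
Step 5: sign = +, move right. Bounds: (5/4, 3/2). Value = 11/8
Step 6: sign = -, move left. Bounds: (5/4, 11/8). Value = 21/16
Step 7: sign = -, move left. Bounds: (5/4, 21/16). Value = 41/32
The surreal number with sign expansion ++--+-- is 41/32.

41/32


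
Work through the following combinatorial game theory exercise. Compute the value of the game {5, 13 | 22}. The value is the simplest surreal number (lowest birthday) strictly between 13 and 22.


Left options: {5, 13}, max = 13
Right options: {22}, min = 22
All options are numbers and max(Left) < min(Right), so by the simplicity theorem the value is the simplest (earliest-born) number strictly between 13 and 22.
Integers 14 through 21 all lie strictly between 13 and 22.
Among integers, the simplest (lowest birthday = smallest |n|; 0 is born on day 0, +-n on day n) is 14.
No non-integer in the interval can be simpler: if x is a non-integer in the interval, then floor(x) or ceil(x) also lies in the interval (the interval contains an integer), and both are proper prefixes of x's sign expansion, i.e. born earlier. So the game value is 14.
Game value = 14

14


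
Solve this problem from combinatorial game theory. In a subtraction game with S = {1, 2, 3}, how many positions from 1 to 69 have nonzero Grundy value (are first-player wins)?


Subtraction set S = {1, 2, 3}, so G(n) = n mod 4.
G(n) = 0 when n is a multiple of 4.
Multiples of 4 in [1, 69]: 17
N-positions (nonzero Grundy) = 69 - 17 = 52

52


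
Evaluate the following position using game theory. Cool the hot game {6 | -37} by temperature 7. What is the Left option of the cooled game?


Original game: {6 | -37} (a switch {a | b} with a > b).
Cooling by t (for t below the temperature (a - b)/2 = 43/2) taxes each move by t: {a | b} cooled by t is {a - t | b + t}.
Cooling amount: t = 7
Cooled Left option: 6 - 7 = -1
Cooled Right option: -37 + 7 = -30
Cooled game: {-1 | -30}
Left option = -1

-1


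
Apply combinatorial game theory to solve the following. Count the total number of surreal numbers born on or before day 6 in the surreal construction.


Day 0: {|} = 0 is born. Count = 1.
Day n: the number of surreal numbers born by day n is 2^(n+1) - 1.
By day 0: 2^1 - 1 = 1
By day 1: 2^2 - 1 = 3
By day 2: 2^3 - 1 = 7
By day 3: 2^4 - 1 = 15
By day 4: 2^5 - 1 = 31
By day 5: 2^6 - 1 = 63
By day 6: 2^7 - 1 = 127
By day 6: 127 surreal numbers.

127


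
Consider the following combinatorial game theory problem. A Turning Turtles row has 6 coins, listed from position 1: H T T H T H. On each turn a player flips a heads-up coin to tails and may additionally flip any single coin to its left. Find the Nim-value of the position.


Coins: H T T H T H
Key fact: a single head at position k behaves exactly like a Nim heap of size k (turning it to T and optionally flipping a coin at j < k corresponds to moving the heap from k to j, or to 0), and heads combine as a disjunctive sum (two heads at the same place would cancel, matching j XOR j = 0). So the Nim-value is the XOR of the 1-indexed positions of the heads.
Face-up positions (1-indexed): [1, 4, 6]
XOR 0 with 1: 0 XOR 1 = 1
XOR 1 with 4: 1 XOR 4 = 5
XOR 5 with 6: 5 XOR 6 = 3
Nim-value = 3

3


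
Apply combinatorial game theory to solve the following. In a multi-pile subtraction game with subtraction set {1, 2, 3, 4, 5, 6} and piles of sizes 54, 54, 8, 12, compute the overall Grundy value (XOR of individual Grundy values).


Subtraction set: {1, 2, 3, 4, 5, 6}
For this subtraction set, G(n) = n mod 7 (period = max + 1 = 7).
Pile 1 (size 54): G(54) = 54 mod 7 = 5
Pile 2 (size 54): G(54) = 54 mod 7 = 5
Pile 3 (size 8): G(8) = 8 mod 7 = 1
Pile 4 (size 12): G(12) = 12 mod 7 = 5
Total Grundy value = XOR of all: 5 XOR 5 XOR 1 XOR 5 = 4

4


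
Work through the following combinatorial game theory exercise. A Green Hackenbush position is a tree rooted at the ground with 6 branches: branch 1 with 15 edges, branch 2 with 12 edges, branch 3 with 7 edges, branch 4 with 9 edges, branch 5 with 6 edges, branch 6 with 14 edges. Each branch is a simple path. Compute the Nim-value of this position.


The tree has 6 branches from the ground vertex.
In Green Hackenbush, the Nim-value of a simple path of length k is k.
Branch 1: length 15, Nim-value = 15
Branch 2: length 12, Nim-value = 12
Branch 3: length 7, Nim-value = 7
Branch 4: length 9, Nim-value = 9
Branch 5: length 6, Nim-value = 6
Branch 6: length 14, Nim-value = 14
Total Nim-value = XOR of all branch values:
0 XOR 15 = 15
15 XOR 12 = 3
3 XOR 7 = 4
4 XOR 9 = 13
13 XOR 6 = 11
11 XOR 14 = 5
Nim-value of the tree = 5

5


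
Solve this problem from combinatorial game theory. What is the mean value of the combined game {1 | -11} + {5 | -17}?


G1 = {1 | -11}, G2 = {5 | -17}
Each is a switch {a | b} with numbers a > b; its mean value is (a + b)/2, and mean value is additive over game sums: m(G1 + G2) = m(G1) + m(G2).
Mean of G1 = (1 + (-11))/2 = -10/2 = -5
Mean of G2 = (5 + (-17))/2 = -12/2 = -6
Mean of G1 + G2 = -5 + -6 = -11

-11


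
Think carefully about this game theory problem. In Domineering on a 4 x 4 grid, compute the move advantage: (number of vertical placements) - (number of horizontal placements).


Board is 4 x 4 (rows x cols).
Left (vertical) placements: (rows-1) * cols = 3 * 4 = 12
Right (horizontal) placements: rows * (cols-1) = 4 * 3 = 12
Advantage = Left - Right = 12 - 12 = 0

0


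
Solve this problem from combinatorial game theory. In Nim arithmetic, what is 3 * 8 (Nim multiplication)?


Nim multiplication is bilinear over XOR: (u XOR v) * w = (u*w) XOR (v*w).
So we split each operand into its bit components and XOR the pairwise Nim products.
3 = 1 + 2 (as XOR of powers of 2).
8 = 8 (as XOR of powers of 2).
Using the standard Nim-product table on single bits:
  2*2 = 3,   2*4 = 8,   2*8 = 12,
  4*4 = 6,   4*8 = 11,  8*8 = 13,
and  1*x = x (identity), k*l = l*k (commutative).
Pairwise Nim products:
  1 * 8 = 8
  2 * 8 = 12
XOR them: 8 XOR 12 = 4.
Result: 3 * 8 = 4 (in Nim).

4


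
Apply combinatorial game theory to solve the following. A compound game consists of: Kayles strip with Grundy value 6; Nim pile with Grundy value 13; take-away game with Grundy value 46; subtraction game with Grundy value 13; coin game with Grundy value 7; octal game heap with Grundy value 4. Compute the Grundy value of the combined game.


By the Sprague-Grundy theorem, the Grundy value of a sum of games is the XOR of individual Grundy values.
Kayles strip: Grundy value = 6. Running XOR: 0 XOR 6 = 6
Nim pile: Grundy value = 13. Running XOR: 6 XOR 13 = 11
take-away game: Grundy value = 46. Running XOR: 11 XOR 46 = 37
subtraction game: Grundy value = 13. Running XOR: 37 XOR 13 = 40
coin game: Grundy value = 7. Running XOR: 40 XOR 7 = 47
octal game heap: Grundy value = 4. Running XOR: 47 XOR 4 = 43
The combined Grundy value is 43.

43


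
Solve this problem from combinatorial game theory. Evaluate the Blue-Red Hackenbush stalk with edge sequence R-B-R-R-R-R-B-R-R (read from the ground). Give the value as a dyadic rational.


Edges (from ground): R-B-R-R-R-R-B-R-R
By Berlekamp's sign-expansion rule, a Blue-Red Hackenbush stalk has the value of the surreal number whose sign sequence is the edge sequence with B -> + and R -> -.
Sign sequence: -+----+--
Trace the sign expansion in the surreal number tree, starting from 0:
Edge 1: R (sign -) -> bounds (-inf, 0), value = -1
Edge 2: B (sign +) -> bounds (-1, 0), value = -1/2
Edge 3: R (sign -) -> bounds (-1, -1/2), value = -3/4
Edge 4: R (sign -) -> bounds (-1, -3/4), value = -7/8
Edge 5: R (sign -) -> bounds (-1, -7/8), value = -15/16
Edge 6: R (sign -) -> bounds (-1, -15/16), value = -31/32
Edge 7: B (sign +) -> bounds (-31/32, -15/16), value = -61/64
Edge 8: R (sign -) -> bounds (-31/32, -61/64), value = -123/128
Edge 9: R (sign -) -> bounds (-31/32, -123/128), value = -247/256
Game value = -247/256

-247/256


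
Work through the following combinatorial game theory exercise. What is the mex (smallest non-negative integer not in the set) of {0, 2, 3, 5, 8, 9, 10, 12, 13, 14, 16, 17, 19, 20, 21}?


Set = {0, 2, 3, 5, 8, 9, 10, 12, 13, 14, 16, 17, 19, 20, 21}
0 is in the set.
1 is NOT in the set. This is the mex.
mex = 1

1


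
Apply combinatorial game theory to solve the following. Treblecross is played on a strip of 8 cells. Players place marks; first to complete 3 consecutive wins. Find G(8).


Treblecross: place X on empty cells; 3-in-a-row wins.
Playing within two cells of an existing X lets the opponent win at once, so sensible play treats the cells i-2..i+2 around each X as dead. The player left with no safe cell loses, so this is a normal-play take-away game on strips of safe cells.
Placing X at cell i (0-indexed) of a strip of k safe cells leaves independent strips of sizes max(0, i-2) and max(0, k-i-3). Hence G(k) = mex{ G(max(0,i-2)) XOR G(max(0,k-i-3)) : 0 <= i < k }, with G(0) = 0.
G(1): splits (0,0):0^0=0 -> mex({0}) = 1
G(2): splits (0,0):0^0=0 -> mex({0}) = 1
G(3): splits (0,0):0^0=0 -> mex({0}) = 1
G(4): splits (0,1):0^1=1 (0,0):0^0=0 -> mex({0, 1}) = 2
G(5): splits (0,2):0^1=1 (0,1):0^1=1 (0,0):0^0=0 -> mex({0, 1}) = 2
G(6) = mex({1}) = 0
G(7) = mex({0, 1, 2}) = 3
G(8) = mex({0, 1, 2}) = 3
Therefore G(8) = 3.

3


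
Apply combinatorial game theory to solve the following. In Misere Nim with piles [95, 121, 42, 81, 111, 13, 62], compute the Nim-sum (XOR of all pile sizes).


We need the XOR (exclusive or) of all pile sizes.
After XOR-ing pile 1 (size 95): 0 XOR 95 = 95
After XOR-ing pile 2 (size 121): 95 XOR 121 = 38
After XOR-ing pile 3 (size 42): 38 XOR 42 = 12
After XOR-ing pile 4 (size 81): 12 XOR 81 = 93
After XOR-ing pile 5 (size 111): 93 XOR 111 = 50
After XOR-ing pile 6 (size 13): 50 XOR 13 = 63
After XOR-ing pile 7 (size 62): 63 XOR 62 = 1
The Nim-value of this position is 1.

1


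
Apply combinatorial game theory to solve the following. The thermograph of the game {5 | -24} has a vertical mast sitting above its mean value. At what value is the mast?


Game = {5 | -24}, a switch {a | b} with numbers a > b.
Its thermograph has left wall a - t and right wall b + t, which meet at t = (a - b)/2, where both equal (a + b)/2. So the mast (mean value) is at (a + b)/2.
Mean = (5 + (-24))/2 = -19/2 = -19/2

-19/2


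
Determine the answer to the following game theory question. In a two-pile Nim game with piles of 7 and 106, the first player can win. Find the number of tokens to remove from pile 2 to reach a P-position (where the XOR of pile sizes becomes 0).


Piles: 7 and 106
Current XOR: 7 XOR 106 = 109 (non-zero, so this is an N-position).
To make the XOR zero, we need to find a move that balances the piles.
For pile 2 (size 106): target = 106 XOR 109 = 7
We reduce pile 2 from 106 to 7.
Tokens removed: 106 - 7 = 99
Verification: 7 XOR 7 = 0

99


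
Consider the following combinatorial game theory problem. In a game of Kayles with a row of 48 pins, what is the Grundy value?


Kayles: a move removes 1 or 2 adjacent pins from a contiguous row.
Removing pins from a row of k leaves two independent rows (a, b) with a + b = k - 1 (one pin) or a + b = k - 2 (two pins); an end removal gives a = 0.
By Sprague-Grundy, G(k) = mex{ G(a) XOR G(b) } over all these splits. G(0) = 0.
G(1): splits (0,0):0^0=0 -> mex({0}) = 1
G(2): splits (0,1):0^1=1 (0,0):0^0=0 -> mex({0, 1}) = 2
G(3): splits (0,2):0^2=2 (1,1):1^1=0 (0,1):0^1=1 -> mex({0, 1, 2}) = 3
G(4): splits (0,3):0^3=3 (1,2):1^2=3 (0,2):0^2=2 (1,1):1^1=0 -> mex({0, 2, 3}) = 1
G(5): splits (0,4):0^1=1 (1,3):1^3=2 (2,2):2^2=0 (0,3):0^3=3 (1,2):1^2=3 -> mex({0, 1, 2, 3}) = 4
G(6) = mex({0, 1, 2, 4}) = 3
G(7) = mex({0, 1, 3, 4, 5}) = 2
G(8) = mex({0, 2, 3, 5, 6}) = 1
G(9) = mex({0, 1, 2, 3, 6, 7}) = 4
G(10) = mex({0, 1, 3, 4, 5, 7}) = 2
G(11) = mex({0, 1, 2, 3, 4, 5}) = 6
G(12) = mex({0, 1, 2, 3, 5, 6, 7}) = 4
G(13) = mex({0, 2, 3, 4, 6, 7}) = 1
G(14) = mex({0, 1, 4, 5, 6, 7}) = 2
G(15) = mex({0, 1, 2, 3, 4, 5, 6}) = 7
G(16) = mex({0, 2, 3, 5, 6, 7}) = 1
G(17) = mex({0, 1, 2, 3, 5, 6, 7}) = 4
G(18) = mex({0, 1, 2, 4, 5, 6}) = 3
G(19) = mex({0, 1, 3, 4, 5, 7}) = 2
G(20) = mex({0, 2, 3, 4, 5, 6, 7}) = 1
G(21) = mex({0, 1, 2, 3, 5, 6, 7}) = 4
G(22) = mex({0, 1, 2, 3, 4, 5, 7}) = 6
G(23) = mex({0, 1, 2, 3, 4, 5, 6}) = 7
G(24) = mex({0, 1, 2, 3, 5, 6, 7}) = 4
G(25) = mex({0, 2, 3, 4, 6, 7}) = 1
G(26) = mex({0, 1, 3, 4, 5, 6, 7}) = 2
G(27) = mex({0, 1, 2, 3, 4, 5, 6, 7}) = 8
G(28) = mex({0, 1, 2, 3, 4, 6, 7, 8}) = 5
G(29) = mex({0, 1, 2, 3, 5, 6, 7, 8, 9}) = 4
G(30) = mex({0, 1, 2, 3, 4, 5, 6, 9, 10}) = 7
G(31) = mex({0, 1, 3, 4, 5, 7, 10, 11}) = 2
G(32) = mex({0, 2, 3, 4, 5, 6, 7, 9, 11}) = 1
G(33) = mex({0, 1, 2, 3, 4, 5, 6, 7, 9, 12}) = 8
G(34) = mex({0, 1, 2, 3, 4, 5, 7, 8, 11, 12}) = 6
G(35) = mex({0, 1, 2, 3, 4, 5, 6, 8, 9, 10, 11}) = 7
G(36) = mex({0, 1, 2, 3, 5, 6, 7, 9, 10}) = 4
G(37) = mex({0, 2, 3, 4, 6, 7, 9, 10, 11, 12}) = 1
G(38) = mex({0, 1, 3, 4, 5, 6, 7, 9, 10, 11, 12}) = 2
G(39) = mex({0, 1, 2, 4, 5, 6, 7, 9, 10, 12, 14}) = 3
G(40) = mex({0, 2, 3, 4, 6, 7, 11, 12, 14}) = 1
G(41) = mex({0, 1, 2, 3, 5, 6, 7, 9, 10, 11, 12}) = 4
G(42) = mex({0, 1, 2, 3, 4, 5, 6, 9, 10}) = 7
G(43) = mex({0, 1, 3, 4, 5, 7, 9, 10, 12, 15}) = 2
G(44) = mex({0, 2, 3, 4, 5, 6, 7, 9, 10, 12, 15}) = 1
G(45) = mex({0, 1, 2, 3, 4, 5, 6, 7, 9, 10, 12, 14}) = 8
G(46) = mex({0, 1, 3, 4, 5, 7, 8, 11, 12, 14}) = 2
G(47) = mex({0, 1, 2, 3, 4, 5, 6, 8, 9, 10, 11, 12}) = 7
G(48) = mex({0, 1, 2, 3, 5, 6, 7, 9, 10}) = 4
Therefore G(48) = 4.

4


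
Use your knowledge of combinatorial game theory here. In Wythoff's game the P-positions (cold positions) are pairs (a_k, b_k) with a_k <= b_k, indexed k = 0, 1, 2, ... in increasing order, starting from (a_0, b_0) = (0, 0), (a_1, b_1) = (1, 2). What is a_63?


By Wythoff's theorem, a_k = floor(k * phi) and b_k = floor(k * phi^2) = a_k + k, where phi = (1 + sqrt(5))/2 is the golden ratio.
phi = (1 + sqrt(5))/2 = 1.618034
k = 63
k * phi = 63 * 1.618034 = 101.936141
a_63 = floor(k * phi) = 101

101


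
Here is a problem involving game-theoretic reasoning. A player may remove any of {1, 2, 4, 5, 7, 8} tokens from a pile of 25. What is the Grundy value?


The subtraction set is S = {1, 2, 4, 5, 7, 8}.
G(k) = mex{ G(k - s) : s in S, s <= k }. We compute iteratively: G(0) = 0.
G(1) = mex({0}) = 1
G(2) = mex({0, 1}) = 2
G(3) = mex({1, 2}) = 0
G(4) = mex({0, 2}) = 1
G(5) = mex({0, 1}) = 2
G(6) = mex({1, 2}) = 0
G(7) = mex({0, 2}) = 1
G(8) = mex({0, 1}) = 2
G(9) = mex({1, 2}) = 0
G(10) = mex({0, 2}) = 1
Observe that G(3)..G(10) = 0, 1, 2, 0, 1, 2, 0, 1 repeats G(0)..G(7) = 0, 1, 2, 0, 1, 2, 0, 1.
For k >= max(S) = 8, G(k) is determined by the previous 8 values G(k-8)..G(k-1); a window of 8 consecutive values has recurred shifted by 3, so by induction G(k + 3) = G(k) for all k >= 0: the sequence is periodic from the start with period 3.
One period: G(0..2) = 0, 1, 2.
25 mod 3 = 1, so G(25) = G(1) = 1.

1


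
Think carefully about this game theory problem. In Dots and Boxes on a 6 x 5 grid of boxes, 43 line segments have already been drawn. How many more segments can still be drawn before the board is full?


Grid: 6 x 5 boxes, i.e. 7 rows and 6 columns of dots.
Horizontal edges: (rows + 1) * cols = 7 * 5 = 35
Vertical edges: rows * (cols + 1) = 6 * 6 = 36
Total edges: 35 + 36 = 71
Edges drawn: 43
Remaining: 71 - 43 = 28

28


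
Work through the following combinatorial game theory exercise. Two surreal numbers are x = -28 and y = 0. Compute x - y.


x = -28, y = 0
x - y = -28 - 0 = -28

-28


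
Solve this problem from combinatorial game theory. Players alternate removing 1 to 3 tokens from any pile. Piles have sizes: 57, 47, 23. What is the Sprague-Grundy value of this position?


Subtraction set: {1, 2, 3}
For this subtraction set, G(n) = n mod 4 (period = max + 1 = 4).
Pile 1 (size 57): G(57) = 57 mod 4 = 1
Pile 2 (size 47): G(47) = 47 mod 4 = 3
Pile 3 (size 23): G(23) = 23 mod 4 = 3
Total Grundy value = XOR of all: 1 XOR 3 XOR 3 = 1

1


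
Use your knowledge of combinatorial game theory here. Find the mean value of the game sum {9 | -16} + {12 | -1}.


G1 = {9 | -16}, G2 = {12 | -1}
Each is a switch {a | b} with numbers a > b; its mean value is (a + b)/2, and mean value is additive over game sums: m(G1 + G2) = m(G1) + m(G2).
Mean of G1 = (9 + (-16))/2 = -7/2 = -7/2
Mean of G2 = (12 + (-1))/2 = 11/2 = 11/2
Mean of G1 + G2 = -7/2 + 11/2 = 2

2


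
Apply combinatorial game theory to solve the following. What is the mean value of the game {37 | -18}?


Game = {37 | -18}, a switch {a | b} with numbers a > b.
Its thermograph has left wall a - t and right wall b + t, which meet at t = (a - b)/2, where both equal (a + b)/2. So the mast (mean value) is at (a + b)/2.
Mean = (37 + (-18))/2 = 19/2 = 19/2

19/2


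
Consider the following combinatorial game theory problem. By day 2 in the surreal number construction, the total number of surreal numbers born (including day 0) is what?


Day 0: {|} = 0 is born. Count = 1.
Day n: the number of surreal numbers born by day n is 2^(n+1) - 1.
By day 0: 2^1 - 1 = 1
By day 1: 2^2 - 1 = 3
By day 2: 2^3 - 1 = 7
By day 2: 7 surreal numbers.

7


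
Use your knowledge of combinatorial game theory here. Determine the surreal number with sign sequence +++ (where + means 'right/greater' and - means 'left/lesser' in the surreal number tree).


Sign expansion: +++
Rule: track bounds (lo, hi), initially (-inf, +inf). On '+', the current value becomes lo and we move to the simplest number in (value, hi): value + 1 if hi = +inf, otherwise the midpoint (value + hi)/2. On '-', the current value becomes hi and we move to value - 1 if lo = -inf, otherwise the midpoint (lo + value)/2.
Start at 0.
Step 1: sign = +, move right. Bounds: (0, +inf). Value = 1
Step 2: sign = +, move right. Bounds: (1, +inf). Value = 2
Step 3: sign = +, move right. Bounds: (2, +inf). Value = 3
The surreal number with sign expansion +++ is 3.

3


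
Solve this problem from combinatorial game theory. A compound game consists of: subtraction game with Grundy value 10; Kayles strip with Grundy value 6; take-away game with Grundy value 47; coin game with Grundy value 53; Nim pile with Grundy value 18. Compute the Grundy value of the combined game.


By the Sprague-Grundy theorem, the Grundy value of a sum of games is the XOR of individual Grundy values.
subtraction game: Grundy value = 10. Running XOR: 0 XOR 10 = 10
Kayles strip: Grundy value = 6. Running XOR: 10 XOR 6 = 12
take-away game: Grundy value = 47. Running XOR: 12 XOR 47 = 35
coin game: Grundy value = 53. Running XOR: 35 XOR 53 = 22
Nim pile: Grundy value = 18. Running XOR: 22 XOR 18 = 4
The combined Grundy value is 4.

4


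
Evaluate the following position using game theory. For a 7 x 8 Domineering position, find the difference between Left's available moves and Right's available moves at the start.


Board is 7 x 8 (rows x cols).
Left (vertical) placements: (rows-1) * cols = 6 * 8 = 48
Right (horizontal) placements: rows * (cols-1) = 7 * 7 = 49
Advantage = Left - Right = 48 - 49 = -1

-1


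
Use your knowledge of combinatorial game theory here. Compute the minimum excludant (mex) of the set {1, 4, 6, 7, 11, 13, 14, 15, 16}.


Set = {1, 4, 6, 7, 11, 13, 14, 15, 16}
0 is NOT in the set. This is the mex.
mex = 0

0


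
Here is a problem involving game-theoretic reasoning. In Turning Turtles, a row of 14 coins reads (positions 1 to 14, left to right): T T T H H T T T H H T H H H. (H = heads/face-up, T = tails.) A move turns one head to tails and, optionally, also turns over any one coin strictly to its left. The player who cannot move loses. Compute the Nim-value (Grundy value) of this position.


Coins: T T T H H T T T H H T H H H
Key fact: a single head at position k behaves exactly like a Nim heap of size k (turning it to T and optionally flipping a coin at j < k corresponds to moving the heap from k to j, or to 0), and heads combine as a disjunctive sum (two heads at the same place would cancel, matching j XOR j = 0). So the Nim-value is the XOR of the 1-indexed positions of the heads.
Face-up positions (1-indexed): [4, 5, 9, 10, 12, 13, 14]
XOR 0 with 4: 0 XOR 4 = 4
XOR 4 with 5: 4 XOR 5 = 1
XOR 1 with 9: 1 XOR 9 = 8
XOR 8 with 10: 8 XOR 10 = 2
XOR 2 with 12: 2 XOR 12 = 14
XOR 14 with 13: 14 XOR 13 = 3
XOR 3 with 14: 3 XOR 14 = 13
Nim-value = 13

13


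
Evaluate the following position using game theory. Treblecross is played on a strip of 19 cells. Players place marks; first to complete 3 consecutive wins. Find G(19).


Treblecross: place X on empty cells; 3-in-a-row wins.
Playing within two cells of an existing X lets the opponent win at once, so sensible play treats the cells i-2..i+2 around each X as dead. The player left with no safe cell loses, so this is a normal-play take-away game on strips of safe cells.
Placing X at cell i (0-indexed) of a strip of k safe cells leaves independent strips of sizes max(0, i-2) and max(0, k-i-3). Hence G(k) = mex{ G(max(0,i-2)) XOR G(max(0,k-i-3)) : 0 <= i < k }, with G(0) = 0.
G(1): splits (0,0):0^0=0 -> mex({0}) = 1
G(2): splits (0,0):0^0=0 -> mex({0}) = 1
G(3): splits (0,0):0^0=0 -> mex({0}) = 1
G(4): splits (0,1):0^1=1 (0,0):0^0=0 -> mex({0, 1}) = 2
G(5): splits (0,2):0^1=1 (0,1):0^1=1 (0,0):0^0=0 -> mex({0, 1}) = 2
G(6) = mex({1}) = 0
G(7) = mex({0, 1, 2}) = 3
G(8) = mex({0, 1, 2}) = 3
G(9) = mex({0, 2}) = 1
G(10) = mex({0, 2, 3}) = 1
G(11) = mex({0, 3}) = 1
G(12) = mex({1, 3}) = 0
G(13) = mex({0, 1, 2, 3}) = 4
G(14) = mex({0, 1, 2}) = 3
G(15) = mex({0, 1, 2}) = 3
G(16) = mex({0, 1, 2, 4}) = 3
G(17) = mex({0, 1, 3, 4}) = 2
G(18) = mex({0, 1, 3, 4}) = 2
G(19) = mex({0, 1, 3, 5}) = 2
Therefore G(19) = 2.

2


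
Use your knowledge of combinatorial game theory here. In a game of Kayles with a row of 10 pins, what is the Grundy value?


Kayles: a move removes 1 or 2 adjacent pins from a contiguous row.
Removing pins from a row of k leaves two independent rows (a, b) with a + b = k - 1 (one pin) or a + b = k - 2 (two pins); an end removal gives a = 0.
By Sprague-Grundy, G(k) = mex{ G(a) XOR G(b) } over all these splits. G(0) = 0.
G(1): splits (0,0):0^0=0 -> mex({0}) = 1
G(2): splits (0,1):0^1=1 (0,0):0^0=0 -> mex({0, 1}) = 2
G(3): splits (0,2):0^2=2 (1,1):1^1=0 (0,1):0^1=1 -> mex({0, 1, 2}) = 3
G(4): splits (0,3):0^3=3 (1,2):1^2=3 (0,2):0^2=2 (1,1):1^1=0 -> mex({0, 2, 3}) = 1
G(5): splits (0,4):0^1=1 (1,3):1^3=2 (2,2):2^2=0 (0,3):0^3=3 (1,2):1^2=3 -> mex({0, 1, 2, 3}) = 4
G(6) = mex({0, 1, 2, 4}) = 3
G(7) = mex({0, 1, 3, 4, 5}) = 2
G(8) = mex({0, 2, 3, 5, 6}) = 1
G(9) = mex({0, 1, 2, 3, 6, 7}) = 4
G(10) = mex({0, 1, 3, 4, 5, 7}) = 2
Therefore G(10) = 2.

2


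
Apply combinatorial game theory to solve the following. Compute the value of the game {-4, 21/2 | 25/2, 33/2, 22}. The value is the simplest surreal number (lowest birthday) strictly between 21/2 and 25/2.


Left options: {-4, 21/2}, max = 21/2
Right options: {25/2, 33/2, 22}, min = 25/2
All options are numbers and max(Left) < min(Right), so by the simplicity theorem the value is the simplest (earliest-born) number strictly between 21/2 and 25/2.
Integers 11 through 12 all lie strictly between 21/2 and 25/2.
Among integers, the simplest (lowest birthday = smallest |n|; 0 is born on day 0, +-n on day n) is 11.
No non-integer in the interval can be simpler: if x is a non-integer in the interval, then floor(x) or ceil(x) also lies in the interval (the interval contains an integer), and both are proper prefixes of x's sign expansion, i.e. born earlier. So the game value is 11.
Game value = 11

11


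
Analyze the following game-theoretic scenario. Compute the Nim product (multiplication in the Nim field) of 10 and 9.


Nim multiplication is bilinear over XOR: (u XOR v) * w = (u*w) XOR (v*w).
So we split each operand into its bit components and XOR the pairwise Nim products.
10 = 2 + 8 (as XOR of powers of 2).
9 = 1 + 8 (as XOR of powers of 2).
Using the standard Nim-product table on single bits:
  2*2 = 3,   2*4 = 8,   2*8 = 12,
  4*4 = 6,   4*8 = 11,  8*8 = 13,
and  1*x = x (identity), k*l = l*k (commutative).
Pairwise Nim products:
  2 * 1 = 2
  2 * 8 = 12
  8 * 1 = 8
  8 * 8 = 13
XOR them: 2 XOR 12 XOR 8 XOR 13 = 11.
Result: 10 * 9 = 11 (in Nim).

11


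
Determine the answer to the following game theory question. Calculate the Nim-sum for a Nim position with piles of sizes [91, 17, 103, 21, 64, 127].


We need the XOR (exclusive or) of all pile sizes.
After XOR-ing pile 1 (size 91): 0 XOR 91 = 91
After XOR-ing pile 2 (size 17): 91 XOR 17 = 74
After XOR-ing pile 3 (size 103): 74 XOR 103 = 45
After XOR-ing pile 4 (size 21): 45 XOR 21 = 56
After XOR-ing pile 5 (size 64): 56 XOR 64 = 120
After XOR-ing pile 6 (size 127): 120 XOR 127 = 7
The Nim-value of this position is 7.

7


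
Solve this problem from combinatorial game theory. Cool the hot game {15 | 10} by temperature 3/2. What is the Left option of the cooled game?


Original game: {15 | 10} (a switch {a | b} with a > b).
Cooling by t (for t below the temperature (a - b)/2 = 5/2) taxes each move by t: {a | b} cooled by t is {a - t | b + t}.
Cooling amount: t = 3/2
Cooled Left option: 15 - 3/2 = 27/2
Cooled Right option: 10 + 3/2 = 23/2
Cooled game: {27/2 | 23/2}
Left option = 27/2

27/2


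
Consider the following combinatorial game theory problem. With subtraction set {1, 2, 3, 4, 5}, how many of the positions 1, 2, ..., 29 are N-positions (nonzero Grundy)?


Subtraction set S = {1, 2, 3, 4, 5}, so G(n) = n mod 6.
G(n) = 0 when n is a multiple of 6.
Multiples of 6 in [1, 29]: 4
N-positions (nonzero Grundy) = 29 - 4 = 25

25


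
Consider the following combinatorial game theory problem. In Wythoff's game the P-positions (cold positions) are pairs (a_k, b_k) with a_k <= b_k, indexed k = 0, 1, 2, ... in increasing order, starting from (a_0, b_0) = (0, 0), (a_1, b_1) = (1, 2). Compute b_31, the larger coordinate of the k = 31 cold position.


By Wythoff's theorem, a_k = floor(k * phi) and b_k = floor(k * phi^2) = a_k + k, where phi = (1 + sqrt(5))/2 is the golden ratio.
phi = (1 + sqrt(5))/2 = 1.618034
phi^2 = phi + 1 = 2.618034
k = 31
k * phi^2 = 31 * 2.618034 = 81.159054
b_31 = floor(k * phi^2) = 81 (check: a_31 + k = 50 + 31 = 81)

81


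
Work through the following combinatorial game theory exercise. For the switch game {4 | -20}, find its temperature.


The game is {4 | -20}, a switch {a | b} with numbers a > b.
Cooling {a | b} by t gives {a - t | b + t}, which stops being hot when a - t = b + t, i.e. at t = (a - b)/2. So the temperature of a switch is (a - b)/2.
Temperature = (Left option - Right option) / 2
= (4 - (-20)) / 2
= 24 / 2
= 12

12


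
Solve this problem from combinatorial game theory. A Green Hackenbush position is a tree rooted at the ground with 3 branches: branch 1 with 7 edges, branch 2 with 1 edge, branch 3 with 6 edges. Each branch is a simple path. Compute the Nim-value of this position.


The tree has 3 branches from the ground vertex.
In Green Hackenbush, the Nim-value of a simple path of length k is k.
Branch 1: length 7, Nim-value = 7
Branch 2: length 1, Nim-value = 1
Branch 3: length 6, Nim-value = 6
Total Nim-value = XOR of all branch values:
0 XOR 7 = 7
7 XOR 1 = 6
6 XOR 6 = 0
Nim-value of the tree = 0

0


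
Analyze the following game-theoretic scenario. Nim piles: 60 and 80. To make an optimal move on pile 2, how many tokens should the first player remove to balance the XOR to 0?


Piles: 60 and 80
Current XOR: 60 XOR 80 = 108 (non-zero, so this is an N-position).
To make the XOR zero, we need to find a move that balances the piles.
For pile 2 (size 80): target = 80 XOR 108 = 60
We reduce pile 2 from 80 to 60.
Tokens removed: 80 - 60 = 20
Verification: 60 XOR 60 = 0

20


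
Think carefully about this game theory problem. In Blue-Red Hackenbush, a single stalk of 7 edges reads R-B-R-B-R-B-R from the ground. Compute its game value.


Edges (from ground): R-B-R-B-R-B-R
By Berlekamp's sign-expansion rule, a Blue-Red Hackenbush stalk has the value of the surreal number whose sign sequence is the edge sequence with B -> + and R -> -.
Sign sequence: -+-+-+-
Trace the sign expansion in the surreal number tree, starting from 0:
Edge 1: R (sign -) -> bounds (-inf, 0), value = -1
Edge 2: B (sign +) -> bounds (-1, 0), value = -1/2
Edge 3: R (sign -) -> bounds (-1, -1/2), value = -3/4
Edge 4: B (sign +) -> bounds (-3/4, -1/2), value = -5/8
Edge 5: R (sign -) -> bounds (-3/4, -5/8), value = -11/16
Edge 6: B (sign +) -> bounds (-11/16, -5/8), value = -21/32
Edge 7: R (sign -) -> bounds (-11/16, -21/32), value = -43/64
Game value = -43/64

-43/64


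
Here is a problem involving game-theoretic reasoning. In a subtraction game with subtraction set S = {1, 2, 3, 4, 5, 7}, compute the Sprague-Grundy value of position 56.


The subtraction set is S = {1, 2, 3, 4, 5, 7}.
G(k) = mex{ G(k - s) : s in S, s <= k }. We compute iteratively: G(0) = 0.
G(1) = mex({0}) = 1
G(2) = mex({0, 1}) = 2
G(3) = mex({0, 1, 2}) = 3
G(4) = mex({0, 1, 2, 3}) = 4
G(5) = mex({0, 1, 2, 3, 4}) = 5
G(6) = mex({1, 2, 3, 4, 5}) = 0
G(7) = mex({0, 2, 3, 4, 5}) = 1
G(8) = mex({0, 1, 3, 4, 5}) = 2
G(9) = mex({0, 1, 2, 4, 5}) = 3
G(10) = mex({0, 1, 2, 3, 5}) = 4
G(11) = mex({0, 1, 2, 3, 4}) = 5
G(12) = mex({1, 2, 3, 4, 5}) = 0
Observe that G(6)..G(12) = 0, 1, 2, 3, 4, 5, 0 repeats G(0)..G(6) = 0, 1, 2, 3, 4, 5, 0.
For k >= max(S) = 7, G(k) is determined by the previous 7 values G(k-7)..G(k-1); a window of 7 consecutive values has recurred shifted by 6, so by induction G(k + 6) = G(k) for all k >= 0: the sequence is periodic from the start with period 6.
One period: G(0..5) = 0, 1, 2, 3, 4, 5.
56 mod 6 = 2, so G(56) = G(2) = 2.

2


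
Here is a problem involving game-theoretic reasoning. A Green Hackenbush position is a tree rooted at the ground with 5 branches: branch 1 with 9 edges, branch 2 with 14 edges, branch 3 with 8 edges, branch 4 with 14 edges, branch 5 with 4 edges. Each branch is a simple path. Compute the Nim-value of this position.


The tree has 5 branches from the ground vertex.
In Green Hackenbush, the Nim-value of a simple path of length k is k.
Branch 1: length 9, Nim-value = 9
Branch 2: length 14, Nim-value = 14
Branch 3: length 8, Nim-value = 8
Branch 4: length 14, Nim-value = 14
Branch 5: length 4, Nim-value = 4
Total Nim-value = XOR of all branch values:
0 XOR 9 = 9
9 XOR 14 = 7
7 XOR 8 = 15
15 XOR 14 = 1
1 XOR 4 = 5
Nim-value of the tree = 5

5


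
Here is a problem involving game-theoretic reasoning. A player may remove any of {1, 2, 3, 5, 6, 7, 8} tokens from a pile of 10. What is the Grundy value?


The subtraction set is S = {1, 2, 3, 5, 6, 7, 8}.
G(k) = mex{ G(k - s) : s in S, s <= k }. We compute iteratively: G(0) = 0.
G(1) = mex({0}) = 1
G(2) = mex({0, 1}) = 2
G(3) = mex({0, 1, 2}) = 3
G(4) = mex({1, 2, 3}) = 0
G(5) = mex({0, 2, 3}) = 1
G(6) = mex({0, 1, 3}) = 2
G(7) = mex({0, 1, 2}) = 3
G(8) = mex({0, 1, 2, 3}) = 4
G(9) = mex({0, 1, 2, 3, 4}) = 5
G(10) = mex({0, 1, 2, 3, 4, 5}) = 6
Therefore G(10) = 6.

6


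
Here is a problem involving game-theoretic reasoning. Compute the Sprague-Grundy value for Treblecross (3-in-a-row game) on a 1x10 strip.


Treblecross: place X on empty cells; 3-in-a-row wins.
Playing within two cells of an existing X lets the opponent win at once, so sensible play treats the cells i-2..i+2 around each X as dead. The player left with no safe cell loses, so this is a normal-play take-away game on strips of safe cells.
Placing X at cell i (0-indexed) of a strip of k safe cells leaves independent strips of sizes max(0, i-2) and max(0, k-i-3). Hence G(k) = mex{ G(max(0,i-2)) XOR G(max(0,k-i-3)) : 0 <= i < k }, with G(0) = 0.
G(1): splits (0,0):0^0=0 -> mex({0}) = 1
G(2): splits (0,0):0^0=0 -> mex({0}) = 1
G(3): splits (0,0):0^0=0 -> mex({0}) = 1
G(4): splits (0,1):0^1=1 (0,0):0^0=0 -> mex({0, 1}) = 2
G(5): splits (0,2):0^1=1 (0,1):0^1=1 (0,0):0^0=0 -> mex({0, 1}) = 2
G(6) = mex({1}) = 0
G(7) = mex({0, 1, 2}) = 3
G(8) = mex({0, 1, 2}) = 3
G(9) = mex({0, 2}) = 1
G(10) = mex({0, 2, 3}) = 1
Therefore G(10) = 1.

1


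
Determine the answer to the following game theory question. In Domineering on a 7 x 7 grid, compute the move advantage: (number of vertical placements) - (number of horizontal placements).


Board is 7 x 7 (rows x cols).
Left (vertical) placements: (rows-1) * cols = 6 * 7 = 42
Right (horizontal) placements: rows * (cols-1) = 7 * 6 = 42
Advantage = Left - Right = 42 - 42 = 0

0


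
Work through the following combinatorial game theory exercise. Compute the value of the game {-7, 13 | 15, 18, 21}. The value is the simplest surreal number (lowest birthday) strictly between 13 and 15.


Left options: {-7, 13}, max = 13
Right options: {15, 18, 21}, min = 15
All options are numbers and max(Left) < min(Right), so by the simplicity theorem the value is the simplest (earliest-born) number strictly between 13 and 15.
The only integer strictly between 13 and 15 is 14.
No non-integer in the interval can be simpler: if x is a non-integer in the interval, then floor(x) or ceil(x) also lies in the interval (the interval contains an integer), and both are proper prefixes of x's sign expansion, i.e. born earlier. So the game value is 14.
Game value = 14

14


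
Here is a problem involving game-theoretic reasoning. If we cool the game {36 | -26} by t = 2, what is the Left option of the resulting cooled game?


Original game: {36 | -26} (a switch {a | b} with a > b).
Cooling by t (for t below the temperature (a - b)/2 = 31) taxes each move by t: {a | b} cooled by t is {a - t | b + t}.
Cooling amount: t = 2
Cooled Left option: 36 - 2 = 34
Cooled Right option: -26 + 2 = -24
Cooled game: {34 | -24}
Left option = 34

34
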